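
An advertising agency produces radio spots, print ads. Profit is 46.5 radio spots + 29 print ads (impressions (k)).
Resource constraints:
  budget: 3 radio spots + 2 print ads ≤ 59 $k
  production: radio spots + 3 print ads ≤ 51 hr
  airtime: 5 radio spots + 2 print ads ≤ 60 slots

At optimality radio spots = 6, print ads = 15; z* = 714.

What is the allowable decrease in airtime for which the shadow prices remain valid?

Binding constraints: production, airtime. The basis is B = [[1,3],[5,2]] with det -13.
Per unit decrease in airtime, x* moves by d = (-0.2308, 0.0769).
The basis stays optimal until radio spots reaches 0; allowable decrease = 26 slots.

26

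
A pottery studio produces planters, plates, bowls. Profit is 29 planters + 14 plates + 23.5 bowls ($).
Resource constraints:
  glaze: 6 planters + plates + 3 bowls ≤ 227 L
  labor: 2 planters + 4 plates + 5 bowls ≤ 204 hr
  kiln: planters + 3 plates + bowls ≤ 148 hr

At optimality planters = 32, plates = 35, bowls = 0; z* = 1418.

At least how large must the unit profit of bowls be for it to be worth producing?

At the optimum: glaze uses 227 of 227 (binding); labor uses 204 of 204 (binding); kiln uses 137 of 148 (slack = 11).
By complementary slackness, y = 0 for the non-binding constraint.
Dual feasibility on the basic columns requires 6·y_glaze + 2·y_labor = 29, 1·y_glaze + 4·y_labor = 14.
Solving: y_glaze = 4, y_labor = 2.5.
bowls enters the basis when its profit ≥ yᵀa₃ = 4·3 + 2.5·5 = 24.5.

24.5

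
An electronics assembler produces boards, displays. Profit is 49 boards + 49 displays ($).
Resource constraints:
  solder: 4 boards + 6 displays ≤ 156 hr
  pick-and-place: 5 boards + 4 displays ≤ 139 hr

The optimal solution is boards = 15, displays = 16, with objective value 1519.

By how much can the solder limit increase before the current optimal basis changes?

Binding constraints: solder, pick-and-place. The basis is B = [[4,6],[5,4]] with det -14.
Per unit increase in solder, x* moves by d = (-0.2857, 0.3571).
The basis stays optimal until boards reaches 0; allowable increase = 52.5 hr.

52.5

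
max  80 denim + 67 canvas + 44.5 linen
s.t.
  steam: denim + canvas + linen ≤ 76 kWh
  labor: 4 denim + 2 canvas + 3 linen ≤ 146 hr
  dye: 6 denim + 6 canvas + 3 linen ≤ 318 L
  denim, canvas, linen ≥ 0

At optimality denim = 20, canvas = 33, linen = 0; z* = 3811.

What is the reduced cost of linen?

Binding: labor and dye. Non-binding: steam (23 unused).
Slack constraints have shadow price 0 (complementary slackness).
The binding rows give the dual system: 4·y_labor + 6·y_dye = 80 and 2·y_labor + 6·y_dye = 67.
→ y_labor = 6.5 and y_dye = 9.
Reduced cost of linen: c₃ − yᵀa₃ = 44.5 − (6.5·3 + 9·3) = 44.5 − 46.5 = -2.

-2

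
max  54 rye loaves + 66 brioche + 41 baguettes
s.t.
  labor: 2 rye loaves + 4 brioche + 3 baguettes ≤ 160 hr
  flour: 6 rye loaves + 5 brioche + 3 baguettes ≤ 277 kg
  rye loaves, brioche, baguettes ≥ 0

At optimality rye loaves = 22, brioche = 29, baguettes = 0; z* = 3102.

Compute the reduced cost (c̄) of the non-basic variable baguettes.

At the optimum: labor uses 160 of 160 (binding); flour uses 277 of 277 (binding).
Dual feasibility on the basic columns requires 2·y_labor + 6·y_flour = 54, 4·y_labor + 5·y_flour = 66.
This yields shadow prices y_labor = 9, y_flour = 6.
Reduced cost of baguettes: c₃ − yᵀa₃ = 41 − (9·3 + 6·3) = 41 − 45 = -4.

-4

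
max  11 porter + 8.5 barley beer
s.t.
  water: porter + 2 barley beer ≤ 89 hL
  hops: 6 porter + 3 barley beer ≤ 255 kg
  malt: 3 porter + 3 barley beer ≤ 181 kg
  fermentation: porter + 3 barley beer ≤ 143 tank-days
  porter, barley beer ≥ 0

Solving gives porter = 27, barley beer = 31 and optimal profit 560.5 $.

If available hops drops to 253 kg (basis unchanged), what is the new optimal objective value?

557.5

At the optimum: water uses 89 of 89 (binding); hops uses 255 of 255 (binding); malt uses 174 of 181 (slack = 7); fermentation uses 120 of 143 (slack = 23).
Since malt, fermentation are not tight, their duals are 0.
The binding rows give the dual system: 1·y_water + 6·y_hops = 11 and 2·y_water + 3·y_hops = 8.5.
→ y_water = 2 and y_hops = 1.5.
Δz = y_hops·Δb = 1.5 × (-2) = -3, so new z* = 560.5 − 3 = 557.5.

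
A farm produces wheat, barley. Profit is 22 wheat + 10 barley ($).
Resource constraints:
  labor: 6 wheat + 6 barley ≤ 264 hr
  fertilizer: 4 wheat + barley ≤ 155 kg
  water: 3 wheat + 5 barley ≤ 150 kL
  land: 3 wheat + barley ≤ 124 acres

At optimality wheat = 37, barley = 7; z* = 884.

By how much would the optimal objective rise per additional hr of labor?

Check each constraint at x*: labor 264/264 (tight); fertilizer 155/155 (tight); water 146/150 (slack 4); land 118/124 (slack 6).
By complementary slackness, y = 0 for the non-binding constraints.
From A_Bᵀ y = c: 6·y_labor + 4·y_fertilizer = 22; 6·y_labor + 1·y_fertilizer = 10.
This yields shadow prices y_labor = 1, y_fertilizer = 4.
Shadow price of labor = 1.

1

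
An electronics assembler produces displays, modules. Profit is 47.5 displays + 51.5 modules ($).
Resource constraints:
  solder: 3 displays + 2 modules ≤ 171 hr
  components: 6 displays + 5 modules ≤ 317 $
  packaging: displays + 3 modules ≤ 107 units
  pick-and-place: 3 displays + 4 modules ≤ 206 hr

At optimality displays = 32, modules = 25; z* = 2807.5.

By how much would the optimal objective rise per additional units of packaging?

5.5

Binding: components and packaging. Non-binding: solder (25 unused), pick-and-place (10 unused).
Slack constraints have shadow price 0 (complementary slackness).
Dual feasibility on the basic columns requires 6·y_components + 1·y_packaging = 47.5, 5·y_components + 3·y_packaging = 51.5.
→ y_components = 7 and y_packaging = 5.5.
Shadow price of packaging = 5.5.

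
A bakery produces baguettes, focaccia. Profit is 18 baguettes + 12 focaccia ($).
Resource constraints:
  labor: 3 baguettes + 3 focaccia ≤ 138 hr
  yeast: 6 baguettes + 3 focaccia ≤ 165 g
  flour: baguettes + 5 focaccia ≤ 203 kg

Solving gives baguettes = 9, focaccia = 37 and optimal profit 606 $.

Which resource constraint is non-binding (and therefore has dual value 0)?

labor: 138/138 (binding)
yeast: 165/165 (binding)
flour: 194/203 (slack 9)
By complementary slackness, a constraint with positive slack has shadow price 0 → flour.

flour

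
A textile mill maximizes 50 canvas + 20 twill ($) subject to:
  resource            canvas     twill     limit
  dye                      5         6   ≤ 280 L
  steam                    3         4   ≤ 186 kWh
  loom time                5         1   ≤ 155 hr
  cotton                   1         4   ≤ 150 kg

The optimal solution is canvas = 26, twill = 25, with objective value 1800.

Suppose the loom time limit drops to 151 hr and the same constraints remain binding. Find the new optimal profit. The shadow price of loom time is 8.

1768

Δb = -4, so new z* = 1800 + (8)·(-4) = 1800 − 32 = 1768.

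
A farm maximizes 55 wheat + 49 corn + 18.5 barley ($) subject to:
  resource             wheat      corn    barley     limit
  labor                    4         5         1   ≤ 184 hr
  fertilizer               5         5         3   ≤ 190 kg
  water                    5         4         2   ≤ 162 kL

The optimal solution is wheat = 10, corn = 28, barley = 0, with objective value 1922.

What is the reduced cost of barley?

Binding: fertilizer and water. Non-binding: labor (4 unused).
By complementary slackness, y = 0 for the non-binding constraint.
The binding rows give the dual system: 5·y_fertilizer + 5·y_water = 55 and 5·y_fertilizer + 4·y_water = 49.
This yields shadow prices y_fertilizer = 5, y_water = 6.
Reduced cost of barley: c₃ − yᵀa₃ = 18.5 − (5·3 + 6·2) = 18.5 − 27 = -8.5.

-8.5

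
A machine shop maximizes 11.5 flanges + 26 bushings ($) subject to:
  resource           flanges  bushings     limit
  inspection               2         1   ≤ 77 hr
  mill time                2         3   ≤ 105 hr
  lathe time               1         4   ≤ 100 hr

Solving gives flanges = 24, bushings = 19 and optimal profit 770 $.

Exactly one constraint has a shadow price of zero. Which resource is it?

inspection: 67/77 (slack 10)
mill time: 105/105 (binding)
lathe time: 100/100 (binding)
By complementary slackness, a constraint with positive slack has shadow price 0 → inspection.

inspection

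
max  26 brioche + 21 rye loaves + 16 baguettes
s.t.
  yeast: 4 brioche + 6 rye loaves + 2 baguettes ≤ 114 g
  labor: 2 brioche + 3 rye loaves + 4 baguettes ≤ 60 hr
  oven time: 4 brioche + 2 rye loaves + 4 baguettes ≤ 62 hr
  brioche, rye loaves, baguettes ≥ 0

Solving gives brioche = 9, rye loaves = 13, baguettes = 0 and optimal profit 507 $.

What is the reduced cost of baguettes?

-6

Check each constraint at x*: yeast 114/114 (tight); labor 57/60 (slack 3); oven time 62/62 (tight).
Slack constraints have shadow price 0 (complementary slackness).
From A_Bᵀ y = c: 4·y_yeast + 4·y_oven time = 26; 6·y_yeast + 2·y_oven time = 21.
Solving: y_yeast = 2, y_oven time = 4.5.
Reduced cost of baguettes: c₃ − yᵀa₃ = 16 − (2·2 + 4.5·4) = 16 − 22 = -6.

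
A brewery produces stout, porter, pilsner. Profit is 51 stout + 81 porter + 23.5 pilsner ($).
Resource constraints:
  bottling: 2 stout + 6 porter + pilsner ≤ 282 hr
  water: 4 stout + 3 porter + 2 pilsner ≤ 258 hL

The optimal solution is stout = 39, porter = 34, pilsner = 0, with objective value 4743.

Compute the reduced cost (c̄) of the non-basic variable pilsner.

Check each constraint at x*: bottling 282/282 (tight); water 258/258 (tight).
From A_Bᵀ y = c: 2·y_bottling + 4·y_water = 51; 6·y_bottling + 3·y_water = 81.
Solving: y_bottling = 9.5, y_water = 8.
Reduced cost of pilsner: c₃ − yᵀa₃ = 23.5 − (9.5·1 + 8·2) = 23.5 − 25.5 = -2.

-2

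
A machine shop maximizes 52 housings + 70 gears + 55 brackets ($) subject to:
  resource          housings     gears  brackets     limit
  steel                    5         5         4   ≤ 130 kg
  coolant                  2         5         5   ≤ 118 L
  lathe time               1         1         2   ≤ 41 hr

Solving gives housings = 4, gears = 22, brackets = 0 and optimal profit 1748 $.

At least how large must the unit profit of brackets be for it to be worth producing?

62

Check each constraint at x*: steel 130/130 (tight); coolant 118/118 (tight); lathe time 26/41 (slack 15).
Slack constraints have shadow price 0 (complementary slackness).
From A_Bᵀ y = c: 5·y_steel + 2·y_coolant = 52; 5·y_steel + 5·y_coolant = 70.
→ y_steel = 8 and y_coolant = 6.
brackets enters the basis when its profit ≥ yᵀa₃ = 8·4 + 6·5 = 62.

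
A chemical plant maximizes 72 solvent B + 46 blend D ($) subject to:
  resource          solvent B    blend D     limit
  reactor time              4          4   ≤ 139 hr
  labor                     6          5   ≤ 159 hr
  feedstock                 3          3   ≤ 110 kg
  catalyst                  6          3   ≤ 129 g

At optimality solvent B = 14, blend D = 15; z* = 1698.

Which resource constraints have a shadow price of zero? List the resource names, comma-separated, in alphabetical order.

reactor time: 116/139 (slack 23)
labor: 159/159 (binding)
feedstock: 87/110 (slack 23)
catalyst: 129/129 (binding)
By complementary slackness, a constraint with positive slack has shadow price 0 → feedstock, reactor time.

feedstock, reactor time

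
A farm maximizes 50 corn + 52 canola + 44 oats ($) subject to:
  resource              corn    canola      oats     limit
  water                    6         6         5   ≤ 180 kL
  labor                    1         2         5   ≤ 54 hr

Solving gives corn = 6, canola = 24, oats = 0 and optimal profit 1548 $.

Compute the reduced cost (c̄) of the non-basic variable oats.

Check each constraint at x*: water 180/180 (tight); labor 54/54 (tight).
From A_Bᵀ y = c: 6·y_water + 1·y_labor = 50; 6·y_water + 2·y_labor = 52.
Solving: y_water = 8, y_labor = 2.
Reduced cost of oats: c₃ − yᵀa₃ = 44 − (8·5 + 2·5) = 44 − 50 = -6.

-6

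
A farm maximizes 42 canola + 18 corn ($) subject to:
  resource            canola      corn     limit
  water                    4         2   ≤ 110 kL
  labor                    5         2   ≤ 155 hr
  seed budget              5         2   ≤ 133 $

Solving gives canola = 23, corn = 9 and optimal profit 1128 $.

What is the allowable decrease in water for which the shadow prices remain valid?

Binding constraints: water, seed budget. The basis is B = [[4,2],[5,2]] with det -2.
Per unit decrease in water, x* moves by d = (1, -2.5).
The basis stays optimal until corn reaches 0; allowable decrease = 3.6 kL.

3.6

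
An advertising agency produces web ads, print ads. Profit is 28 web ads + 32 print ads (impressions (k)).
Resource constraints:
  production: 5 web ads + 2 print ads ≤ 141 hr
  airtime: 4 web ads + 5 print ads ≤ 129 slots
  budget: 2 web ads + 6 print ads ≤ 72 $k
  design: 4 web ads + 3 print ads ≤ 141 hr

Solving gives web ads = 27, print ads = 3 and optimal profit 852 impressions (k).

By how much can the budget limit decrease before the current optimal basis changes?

Binding constraints: production, budget. The basis is B = [[5,2],[2,6]] with det 26.
Per unit decrease in budget, x* moves by d = (0.0769, -0.1923).
The basis stays optimal until print ads reaches 0; allowable decrease = 15.6 $k.

15.6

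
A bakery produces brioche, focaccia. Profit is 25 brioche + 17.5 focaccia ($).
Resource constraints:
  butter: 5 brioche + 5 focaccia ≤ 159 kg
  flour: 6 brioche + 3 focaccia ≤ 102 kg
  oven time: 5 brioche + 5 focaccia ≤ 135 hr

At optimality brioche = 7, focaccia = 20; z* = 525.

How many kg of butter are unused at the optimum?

24

butter used = 5·7 + 5·20 = 135; slack = 159 − 135 = 24.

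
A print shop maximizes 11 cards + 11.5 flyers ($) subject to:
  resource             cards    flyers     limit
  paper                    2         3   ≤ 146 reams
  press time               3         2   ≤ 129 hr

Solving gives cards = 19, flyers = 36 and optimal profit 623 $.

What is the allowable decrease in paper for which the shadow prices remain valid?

Binding constraints: paper, press time. The basis is B = [[2,3],[3,2]] with det -5.
Per unit decrease in paper, x* moves by d = (0.4, -0.6).
The basis stays optimal until flyers reaches 0; allowable decrease = 60 reams.

60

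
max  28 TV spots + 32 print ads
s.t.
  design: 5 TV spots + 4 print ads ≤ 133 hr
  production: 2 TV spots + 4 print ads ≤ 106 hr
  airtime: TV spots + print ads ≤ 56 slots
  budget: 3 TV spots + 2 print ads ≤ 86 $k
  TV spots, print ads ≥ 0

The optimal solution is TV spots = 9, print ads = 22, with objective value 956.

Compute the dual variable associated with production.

4

At the optimum: design uses 133 of 133 (binding); production uses 106 of 106 (binding); airtime uses 31 of 56 (slack = 25); budget uses 71 of 86 (slack = 15).
Since airtime, budget are not tight, their duals are 0.
Dual feasibility on the basic columns requires 5·y_design + 2·y_production = 28, 4·y_design + 4·y_production = 32.
This yields shadow prices y_design = 4, y_production = 4.
Shadow price of production = 4.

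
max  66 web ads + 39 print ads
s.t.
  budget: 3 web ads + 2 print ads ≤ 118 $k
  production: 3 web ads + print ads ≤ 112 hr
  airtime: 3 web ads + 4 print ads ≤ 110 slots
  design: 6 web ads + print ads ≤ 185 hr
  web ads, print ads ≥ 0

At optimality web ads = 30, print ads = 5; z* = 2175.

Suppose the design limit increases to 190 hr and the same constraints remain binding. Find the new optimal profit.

At the optimum: budget uses 100 of 118 (slack = 18); production uses 95 of 112 (slack = 17); airtime uses 110 of 110 (binding); design uses 185 of 185 (binding).
By complementary slackness, y = 0 for the non-binding constraints.
Dual feasibility on the basic columns requires 3·y_airtime + 6·y_design = 66, 4·y_airtime + 1·y_design = 39.
This yields shadow prices y_airtime = 8, y_design = 7.
Δz = y_design·Δb = 7 × (5) = 35, so new z* = 2175 + 35 = 2210.

2210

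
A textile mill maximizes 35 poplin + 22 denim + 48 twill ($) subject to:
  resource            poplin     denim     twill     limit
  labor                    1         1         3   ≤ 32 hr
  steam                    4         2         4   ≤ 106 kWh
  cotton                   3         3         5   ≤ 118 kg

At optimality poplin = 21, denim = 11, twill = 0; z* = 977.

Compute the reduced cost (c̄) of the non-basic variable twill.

At the optimum: labor uses 32 of 32 (binding); steam uses 106 of 106 (binding); cotton uses 96 of 118 (slack = 22).
Slack constraints have shadow price 0 (complementary slackness).
Dual feasibility on the basic columns requires 1·y_labor + 4·y_steam = 35, 1·y_labor + 2·y_steam = 22.
This yields shadow prices y_labor = 9, y_steam = 6.5.
Reduced cost of twill: c₃ − yᵀa₃ = 48 − (9·3 + 6.5·4) = 48 − 53 = -5.

-5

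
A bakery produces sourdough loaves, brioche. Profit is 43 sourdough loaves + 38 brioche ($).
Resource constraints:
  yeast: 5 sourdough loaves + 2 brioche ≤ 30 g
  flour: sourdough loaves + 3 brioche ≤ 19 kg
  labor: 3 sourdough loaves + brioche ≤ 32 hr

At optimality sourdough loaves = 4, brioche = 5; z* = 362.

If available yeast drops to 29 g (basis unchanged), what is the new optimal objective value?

355

At the optimum: yeast uses 30 of 30 (binding); flour uses 19 of 19 (binding); labor uses 17 of 32 (slack = 15).
By complementary slackness, y = 0 for the non-binding constraint.
Dual feasibility on the basic columns requires 5·y_yeast + 1·y_flour = 43, 2·y_yeast + 3·y_flour = 38.
Solving: y_yeast = 7, y_flour = 8.
Δz = y_yeast·Δb = 7 × (-1) = -7, so new z* = 362 − 7 = 355.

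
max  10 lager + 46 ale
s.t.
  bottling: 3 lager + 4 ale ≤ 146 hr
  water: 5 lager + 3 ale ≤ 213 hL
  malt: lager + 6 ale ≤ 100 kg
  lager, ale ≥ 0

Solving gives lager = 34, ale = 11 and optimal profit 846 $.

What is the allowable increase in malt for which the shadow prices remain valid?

119

Binding constraints: bottling, malt. The basis is B = [[3,4],[1,6]] with det 14.
Per unit increase in malt, x* moves by d = (-0.2857, 0.2143).
The basis stays optimal until lager reaches 0; allowable increase = 119 kg.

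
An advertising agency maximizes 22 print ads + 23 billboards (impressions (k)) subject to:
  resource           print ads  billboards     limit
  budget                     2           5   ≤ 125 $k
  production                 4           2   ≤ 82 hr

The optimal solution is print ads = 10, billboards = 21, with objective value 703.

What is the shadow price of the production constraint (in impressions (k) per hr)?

Both budget and production are binding at x*.
From A_Bᵀ y = c: 2·y_budget + 4·y_production = 22; 5·y_budget + 2·y_production = 23.
This yields shadow prices y_budget = 3, y_production = 4.
Shadow price of production = 4.

4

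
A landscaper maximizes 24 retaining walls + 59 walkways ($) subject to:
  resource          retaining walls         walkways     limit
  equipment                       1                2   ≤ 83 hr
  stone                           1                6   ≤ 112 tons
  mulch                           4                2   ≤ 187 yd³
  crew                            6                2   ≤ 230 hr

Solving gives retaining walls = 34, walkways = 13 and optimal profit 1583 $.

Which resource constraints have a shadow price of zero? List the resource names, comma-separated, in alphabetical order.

equipment: 60/83 (slack 23)
stone: 112/112 (binding)
mulch: 162/187 (slack 25)
crew: 230/230 (binding)
By complementary slackness, a constraint with positive slack has shadow price 0 → equipment, mulch.

equipment, mulch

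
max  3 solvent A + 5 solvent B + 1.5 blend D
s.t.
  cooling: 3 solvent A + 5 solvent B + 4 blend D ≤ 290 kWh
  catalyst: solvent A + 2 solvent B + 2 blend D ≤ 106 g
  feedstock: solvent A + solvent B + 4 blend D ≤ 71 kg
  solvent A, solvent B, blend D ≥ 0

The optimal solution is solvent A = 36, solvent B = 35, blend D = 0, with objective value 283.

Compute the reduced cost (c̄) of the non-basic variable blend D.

-6.5

Binding: catalyst and feedstock. Non-binding: cooling (7 unused).
Slack constraints have shadow price 0 (complementary slackness).
Dual feasibility on the basic columns requires 1·y_catalyst + 1·y_feedstock = 3, 2·y_catalyst + 1·y_feedstock = 5.
This yields shadow prices y_catalyst = 2, y_feedstock = 1.
Reduced cost of blend D: c₃ − yᵀa₃ = 1.5 − (2·2 + 1·4) = 1.5 − 8 = -6.5.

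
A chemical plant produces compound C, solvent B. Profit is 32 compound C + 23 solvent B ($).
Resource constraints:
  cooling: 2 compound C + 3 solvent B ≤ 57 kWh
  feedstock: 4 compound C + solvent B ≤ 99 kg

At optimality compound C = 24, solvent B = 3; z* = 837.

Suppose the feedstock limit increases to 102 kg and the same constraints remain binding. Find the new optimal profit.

At the optimum: cooling uses 57 of 57 (binding); feedstock uses 99 of 99 (binding).
From A_Bᵀ y = c: 2·y_cooling + 4·y_feedstock = 32; 3·y_cooling + 1·y_feedstock = 23.
Solving: y_cooling = 6, y_feedstock = 5.
Δz = y_feedstock·Δb = 5 × (3) = 15, so new z* = 837 + 15 = 852.

852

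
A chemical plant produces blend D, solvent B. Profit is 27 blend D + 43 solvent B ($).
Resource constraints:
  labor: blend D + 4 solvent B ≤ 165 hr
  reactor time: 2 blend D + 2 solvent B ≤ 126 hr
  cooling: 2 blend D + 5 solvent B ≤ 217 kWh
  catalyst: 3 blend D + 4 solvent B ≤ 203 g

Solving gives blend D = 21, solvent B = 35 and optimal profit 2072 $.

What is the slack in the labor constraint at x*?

4

labor used = 1·21 + 4·35 = 161; slack = 165 − 161 = 4.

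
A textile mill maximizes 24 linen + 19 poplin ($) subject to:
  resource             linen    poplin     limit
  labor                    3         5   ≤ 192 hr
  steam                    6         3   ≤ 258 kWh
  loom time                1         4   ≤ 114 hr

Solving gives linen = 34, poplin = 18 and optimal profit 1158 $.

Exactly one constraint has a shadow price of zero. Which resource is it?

loom time

labor: 192/192 (binding)
steam: 258/258 (binding)
loom time: 106/114 (slack 8)
By complementary slackness, a constraint with positive slack has shadow price 0 → loom time.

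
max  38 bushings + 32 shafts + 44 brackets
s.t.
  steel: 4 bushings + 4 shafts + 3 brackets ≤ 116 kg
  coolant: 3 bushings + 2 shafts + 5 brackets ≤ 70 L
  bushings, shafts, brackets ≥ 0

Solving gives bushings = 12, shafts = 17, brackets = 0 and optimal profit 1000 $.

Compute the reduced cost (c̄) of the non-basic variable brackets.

At the optimum: steel uses 116 of 116 (binding); coolant uses 70 of 70 (binding).
Dual feasibility on the basic columns requires 4·y_steel + 3·y_coolant = 38, 4·y_steel + 2·y_coolant = 32.
→ y_steel = 5 and y_coolant = 6.
Reduced cost of brackets: c₃ − yᵀa₃ = 44 − (5·3 + 6·5) = 44 − 45 = -1.

-1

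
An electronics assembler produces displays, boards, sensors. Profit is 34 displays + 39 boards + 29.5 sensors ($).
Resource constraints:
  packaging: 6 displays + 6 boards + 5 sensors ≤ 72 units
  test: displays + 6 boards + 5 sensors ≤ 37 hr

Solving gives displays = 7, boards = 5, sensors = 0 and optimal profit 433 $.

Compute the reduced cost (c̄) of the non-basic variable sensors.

Check each constraint at x*: packaging 72/72 (tight); test 37/37 (tight).
From A_Bᵀ y = c: 6·y_packaging + 1·y_test = 34; 6·y_packaging + 6·y_test = 39.
→ y_packaging = 5.5 and y_test = 1.
Reduced cost of sensors: c₃ − yᵀa₃ = 29.5 − (5.5·5 + 1·5) = 29.5 − 32.5 = -3.

-3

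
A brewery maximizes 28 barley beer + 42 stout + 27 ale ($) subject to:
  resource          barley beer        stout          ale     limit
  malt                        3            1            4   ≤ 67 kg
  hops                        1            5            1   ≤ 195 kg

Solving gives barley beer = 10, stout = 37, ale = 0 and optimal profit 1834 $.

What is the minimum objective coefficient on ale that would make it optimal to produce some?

35

At the optimum: malt uses 67 of 67 (binding); hops uses 195 of 195 (binding).
From A_Bᵀ y = c: 3·y_malt + 1·y_hops = 28; 1·y_malt + 5·y_hops = 42.
→ y_malt = 7 and y_hops = 7.
ale enters the basis when its profit ≥ yᵀa₃ = 7·4 + 7·1 = 35.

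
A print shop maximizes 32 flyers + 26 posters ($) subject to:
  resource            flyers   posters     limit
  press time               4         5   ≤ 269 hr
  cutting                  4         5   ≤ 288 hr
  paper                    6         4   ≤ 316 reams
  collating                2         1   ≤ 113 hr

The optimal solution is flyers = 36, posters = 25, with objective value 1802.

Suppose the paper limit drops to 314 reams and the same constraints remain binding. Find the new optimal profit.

1794

Binding: press time and paper. Non-binding: cutting (19 unused), collating (16 unused).
By complementary slackness, y = 0 for the non-binding constraints.
The binding rows give the dual system: 4·y_press time + 6·y_paper = 32 and 5·y_press time + 4·y_paper = 26.
Solving: y_press time = 2, y_paper = 4.
Δz = y_paper·Δb = 4 × (-2) = -8, so new z* = 1802 − 8 = 1794.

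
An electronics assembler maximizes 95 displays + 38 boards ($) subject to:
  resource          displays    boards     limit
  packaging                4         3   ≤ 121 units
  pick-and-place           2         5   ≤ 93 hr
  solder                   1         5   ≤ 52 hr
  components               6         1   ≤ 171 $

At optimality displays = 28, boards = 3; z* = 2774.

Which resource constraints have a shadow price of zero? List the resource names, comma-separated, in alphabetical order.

pick-and-place, solder

packaging: 121/121 (binding)
pick-and-place: 71/93 (slack 22)
solder: 43/52 (slack 9)
components: 171/171 (binding)
By complementary slackness, a constraint with positive slack has shadow price 0 → pick-and-place, solder.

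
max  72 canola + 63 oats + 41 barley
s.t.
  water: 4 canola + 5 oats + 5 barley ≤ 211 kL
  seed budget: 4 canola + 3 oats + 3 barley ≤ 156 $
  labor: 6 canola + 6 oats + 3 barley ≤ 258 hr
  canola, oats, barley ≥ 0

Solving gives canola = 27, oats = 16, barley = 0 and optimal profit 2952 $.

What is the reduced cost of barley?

At the optimum: water uses 188 of 211 (slack = 23); seed budget uses 156 of 156 (binding); labor uses 258 of 258 (binding).
Slack constraints have shadow price 0 (complementary slackness).
Dual feasibility on the basic columns requires 4·y_seed budget + 6·y_labor = 72, 3·y_seed budget + 6·y_labor = 63.
Solving: y_seed budget = 9, y_labor = 6.
Reduced cost of barley: c₃ − yᵀa₃ = 41 − (9·3 + 6·3) = 41 − 45 = -4.

-4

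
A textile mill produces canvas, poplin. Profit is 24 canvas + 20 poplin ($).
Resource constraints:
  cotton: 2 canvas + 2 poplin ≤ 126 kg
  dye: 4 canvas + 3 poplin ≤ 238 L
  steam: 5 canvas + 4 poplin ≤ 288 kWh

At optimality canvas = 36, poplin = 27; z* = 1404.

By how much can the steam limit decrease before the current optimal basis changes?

Binding constraints: cotton, steam. The basis is B = [[2,2],[5,4]] with det -2.
Per unit decrease in steam, x* moves by d = (-1, 1).
The basis stays optimal until canvas reaches 0; allowable decrease = 36 kWh.

36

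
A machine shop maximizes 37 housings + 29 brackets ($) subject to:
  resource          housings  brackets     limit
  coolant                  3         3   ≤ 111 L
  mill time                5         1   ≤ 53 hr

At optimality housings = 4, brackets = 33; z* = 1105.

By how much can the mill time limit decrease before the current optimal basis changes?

Binding constraints: coolant, mill time. The basis is B = [[3,3],[5,1]] with det -12.
Per unit decrease in mill time, x* moves by d = (-0.25, 0.25).
The basis stays optimal until housings reaches 0; allowable decrease = 16 hr.

16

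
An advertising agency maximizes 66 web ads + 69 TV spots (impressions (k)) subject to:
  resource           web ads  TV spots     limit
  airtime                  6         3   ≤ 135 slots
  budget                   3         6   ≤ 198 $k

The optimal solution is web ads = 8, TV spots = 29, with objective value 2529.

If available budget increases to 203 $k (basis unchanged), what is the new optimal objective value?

Check each constraint at x*: airtime 135/135 (tight); budget 198/198 (tight).
The binding rows give the dual system: 6·y_airtime + 3·y_budget = 66 and 3·y_airtime + 6·y_budget = 69.
This yields shadow prices y_airtime = 7, y_budget = 8.
Δz = y_budget·Δb = 8 × (5) = 40, so new z* = 2529 + 40 = 2569.

2569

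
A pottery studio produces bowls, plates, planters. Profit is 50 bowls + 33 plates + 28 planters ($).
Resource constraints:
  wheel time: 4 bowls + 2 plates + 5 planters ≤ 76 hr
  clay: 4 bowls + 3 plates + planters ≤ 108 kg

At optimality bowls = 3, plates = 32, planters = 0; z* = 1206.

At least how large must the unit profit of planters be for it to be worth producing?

Both wheel time and clay are binding at x*.
The binding rows give the dual system: 4·y_wheel time + 4·y_clay = 50 and 2·y_wheel time + 3·y_clay = 33.
→ y_wheel time = 4.5 and y_clay = 8.
planters enters the basis when its profit ≥ yᵀa₃ = 4.5·5 + 8·1 = 30.5.

30.5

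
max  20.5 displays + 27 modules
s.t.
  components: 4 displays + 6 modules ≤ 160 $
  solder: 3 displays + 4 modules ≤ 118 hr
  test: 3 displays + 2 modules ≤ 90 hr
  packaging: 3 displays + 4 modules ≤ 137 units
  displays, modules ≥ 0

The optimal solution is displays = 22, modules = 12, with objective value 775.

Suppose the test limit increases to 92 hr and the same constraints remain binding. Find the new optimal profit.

778

At the optimum: components uses 160 of 160 (binding); solder uses 114 of 118 (slack = 4); test uses 90 of 90 (binding); packaging uses 114 of 137 (slack = 23).
By complementary slackness, y = 0 for the non-binding constraints.
Dual feasibility on the basic columns requires 4·y_components + 3·y_test = 20.5, 6·y_components + 2·y_test = 27.
This yields shadow prices y_components = 4, y_test = 1.5.
Δz = y_test·Δb = 1.5 × (2) = 3, so new z* = 775 + 3 = 778.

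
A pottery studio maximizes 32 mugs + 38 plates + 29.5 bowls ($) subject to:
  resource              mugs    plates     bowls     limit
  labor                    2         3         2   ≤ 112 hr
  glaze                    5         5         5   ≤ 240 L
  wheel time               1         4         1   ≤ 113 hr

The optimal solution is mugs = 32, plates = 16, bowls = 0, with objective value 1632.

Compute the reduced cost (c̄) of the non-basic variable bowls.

-2.5

Binding: labor and glaze. Non-binding: wheel time (17 unused).
Slack constraints have shadow price 0 (complementary slackness).
From A_Bᵀ y = c: 2·y_labor + 5·y_glaze = 32; 3·y_labor + 5·y_glaze = 38.
Solving: y_labor = 6, y_glaze = 4.
Reduced cost of bowls: c₃ − yᵀa₃ = 29.5 − (6·2 + 4·5) = 29.5 − 32 = -2.5.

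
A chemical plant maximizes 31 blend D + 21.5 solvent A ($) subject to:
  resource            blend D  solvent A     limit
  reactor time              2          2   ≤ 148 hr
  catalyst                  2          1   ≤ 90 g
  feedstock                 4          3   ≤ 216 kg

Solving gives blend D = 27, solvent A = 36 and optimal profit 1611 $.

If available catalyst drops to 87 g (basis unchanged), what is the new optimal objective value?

Binding: catalyst and feedstock. Non-binding: reactor time (22 unused).
By complementary slackness, y = 0 for the non-binding constraint.
From A_Bᵀ y = c: 2·y_catalyst + 4·y_feedstock = 31; 1·y_catalyst + 3·y_feedstock = 21.5.
→ y_catalyst = 3.5 and y_feedstock = 6.
Δz = y_catalyst·Δb = 3.5 × (-3) = -10.5, so new z* = 1611 − 10.5 = 1600.5.

1600.5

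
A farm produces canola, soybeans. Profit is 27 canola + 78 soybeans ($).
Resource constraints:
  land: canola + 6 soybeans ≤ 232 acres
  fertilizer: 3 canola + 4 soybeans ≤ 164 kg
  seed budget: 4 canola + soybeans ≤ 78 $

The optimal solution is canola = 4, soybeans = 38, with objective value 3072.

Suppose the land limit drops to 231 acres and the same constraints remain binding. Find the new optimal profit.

3063

At the optimum: land uses 232 of 232 (binding); fertilizer uses 164 of 164 (binding); seed budget uses 54 of 78 (slack = 24).
Slack constraints have shadow price 0 (complementary slackness).
Dual feasibility on the basic columns requires 1·y_land + 3·y_fertilizer = 27, 6·y_land + 4·y_fertilizer = 78.
→ y_land = 9 and y_fertilizer = 6.
Δz = y_land·Δb = 9 × (-1) = -9, so new z* = 3072 − 9 = 3063.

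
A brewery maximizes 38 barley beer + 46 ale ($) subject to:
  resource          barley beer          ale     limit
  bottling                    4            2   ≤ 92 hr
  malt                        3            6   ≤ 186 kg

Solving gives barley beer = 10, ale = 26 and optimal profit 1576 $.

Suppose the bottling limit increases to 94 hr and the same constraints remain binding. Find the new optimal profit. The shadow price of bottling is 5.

Δb = 2, so new z* = 1576 + (5)·(2) = 1576 + 10 = 1586.

1586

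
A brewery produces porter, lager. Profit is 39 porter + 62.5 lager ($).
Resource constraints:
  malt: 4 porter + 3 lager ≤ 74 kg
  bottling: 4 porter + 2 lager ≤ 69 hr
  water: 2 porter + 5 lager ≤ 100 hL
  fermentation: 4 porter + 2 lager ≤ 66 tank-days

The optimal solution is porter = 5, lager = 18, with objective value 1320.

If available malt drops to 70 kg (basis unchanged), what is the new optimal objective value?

1300

Binding: malt and water. Non-binding: bottling (13 unused), fermentation (10 unused).
Slack constraints have shadow price 0 (complementary slackness).
From A_Bᵀ y = c: 4·y_malt + 2·y_water = 39; 3·y_malt + 5·y_water = 62.5.
This yields shadow prices y_malt = 5, y_water = 9.5.
Δz = y_malt·Δb = 5 × (-4) = -20, so new z* = 1320 − 20 = 1300.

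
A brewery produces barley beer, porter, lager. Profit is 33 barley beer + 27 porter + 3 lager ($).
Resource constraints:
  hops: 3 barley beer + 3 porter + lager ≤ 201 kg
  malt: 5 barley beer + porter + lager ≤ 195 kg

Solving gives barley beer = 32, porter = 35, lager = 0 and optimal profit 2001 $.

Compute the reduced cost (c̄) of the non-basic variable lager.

Check each constraint at x*: hops 201/201 (tight); malt 195/195 (tight).
From A_Bᵀ y = c: 3·y_hops + 5·y_malt = 33; 3·y_hops + 1·y_malt = 27.
→ y_hops = 8.5 and y_malt = 1.5.
Reduced cost of lager: c₃ − yᵀa₃ = 3 − (8.5·1 + 1.5·1) = 3 − 10 = -7.

-7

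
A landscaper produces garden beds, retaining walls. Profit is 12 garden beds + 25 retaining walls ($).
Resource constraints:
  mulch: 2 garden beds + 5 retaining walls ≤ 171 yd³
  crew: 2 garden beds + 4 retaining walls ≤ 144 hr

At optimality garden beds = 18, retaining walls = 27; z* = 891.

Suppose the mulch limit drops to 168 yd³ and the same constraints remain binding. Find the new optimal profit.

888

Both mulch and crew are binding at x*.
Dual feasibility on the basic columns requires 2·y_mulch + 2·y_crew = 12, 5·y_mulch + 4·y_crew = 25.
Solving: y_mulch = 1, y_crew = 5.
Δz = y_mulch·Δb = 1 × (-3) = -3, so new z* = 891 − 3 = 888.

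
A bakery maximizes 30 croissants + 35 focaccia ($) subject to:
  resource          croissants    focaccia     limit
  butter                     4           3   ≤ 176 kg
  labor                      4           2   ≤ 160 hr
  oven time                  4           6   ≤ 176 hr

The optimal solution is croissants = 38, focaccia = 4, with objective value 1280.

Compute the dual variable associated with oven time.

5

Binding: labor and oven time. Non-binding: butter (12 unused).
Slack constraints have shadow price 0 (complementary slackness).
Dual feasibility on the basic columns requires 4·y_labor + 4·y_oven time = 30, 2·y_labor + 6·y_oven time = 35.
→ y_labor = 2.5 and y_oven time = 5.
Shadow price of oven time = 5.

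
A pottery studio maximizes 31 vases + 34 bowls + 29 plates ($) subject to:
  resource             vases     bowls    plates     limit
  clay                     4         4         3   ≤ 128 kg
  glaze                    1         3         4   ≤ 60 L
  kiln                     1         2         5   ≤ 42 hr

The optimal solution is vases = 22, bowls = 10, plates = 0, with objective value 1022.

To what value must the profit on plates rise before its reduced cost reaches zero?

36

At the optimum: clay uses 128 of 128 (binding); glaze uses 52 of 60 (slack = 8); kiln uses 42 of 42 (binding).
Slack constraints have shadow price 0 (complementary slackness).
The binding rows give the dual system: 4·y_clay + 1·y_kiln = 31 and 4·y_clay + 2·y_kiln = 34.
Solving: y_clay = 7, y_kiln = 3.
plates enters the basis when its profit ≥ yᵀa₃ = 7·3 + 3·5 = 36.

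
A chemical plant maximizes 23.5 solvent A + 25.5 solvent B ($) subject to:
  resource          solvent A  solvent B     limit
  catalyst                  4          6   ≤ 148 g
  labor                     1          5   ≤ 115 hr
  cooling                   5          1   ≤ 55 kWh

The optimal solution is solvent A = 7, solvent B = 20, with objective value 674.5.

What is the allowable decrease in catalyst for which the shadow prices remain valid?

Binding constraints: catalyst, cooling. The basis is B = [[4,6],[5,1]] with det -26.
Per unit decrease in catalyst, x* moves by d = (0.0385, -0.1923).
The basis stays optimal until solvent B reaches 0; allowable decrease = 104 g.

104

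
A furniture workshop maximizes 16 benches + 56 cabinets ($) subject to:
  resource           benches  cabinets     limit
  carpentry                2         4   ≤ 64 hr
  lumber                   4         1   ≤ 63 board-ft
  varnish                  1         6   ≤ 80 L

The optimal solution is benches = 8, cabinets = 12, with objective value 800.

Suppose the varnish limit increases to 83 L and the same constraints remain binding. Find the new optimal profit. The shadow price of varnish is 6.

818

Δb = 3, so new z* = 800 + (6)·(3) = 800 + 18 = 818.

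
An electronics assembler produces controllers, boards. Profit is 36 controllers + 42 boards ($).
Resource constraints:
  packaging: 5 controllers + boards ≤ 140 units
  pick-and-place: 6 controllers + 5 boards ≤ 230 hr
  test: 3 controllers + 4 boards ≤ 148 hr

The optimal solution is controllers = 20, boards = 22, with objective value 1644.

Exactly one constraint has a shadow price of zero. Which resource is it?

packaging: 122/140 (slack 18)
pick-and-place: 230/230 (binding)
test: 148/148 (binding)
By complementary slackness, a constraint with positive slack has shadow price 0 → packaging.

packaging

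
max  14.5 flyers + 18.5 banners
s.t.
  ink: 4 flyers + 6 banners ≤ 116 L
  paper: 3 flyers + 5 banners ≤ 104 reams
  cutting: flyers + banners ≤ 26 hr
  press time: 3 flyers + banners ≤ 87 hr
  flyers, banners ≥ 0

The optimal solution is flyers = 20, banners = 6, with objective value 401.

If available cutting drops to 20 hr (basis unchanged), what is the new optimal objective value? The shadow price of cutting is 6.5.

362

Δb = -6, so new z* = 401 + (6.5)·(-6) = 401 − 39 = 362.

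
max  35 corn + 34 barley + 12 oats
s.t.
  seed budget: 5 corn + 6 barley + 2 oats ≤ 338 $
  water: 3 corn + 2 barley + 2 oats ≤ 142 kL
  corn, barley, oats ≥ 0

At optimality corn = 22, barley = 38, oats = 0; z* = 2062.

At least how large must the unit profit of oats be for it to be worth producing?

18

Check each constraint at x*: seed budget 338/338 (tight); water 142/142 (tight).
Dual feasibility on the basic columns requires 5·y_seed budget + 3·y_water = 35, 6·y_seed budget + 2·y_water = 34.
→ y_seed budget = 4 and y_water = 5.
oats enters the basis when its profit ≥ yᵀa₃ = 4·2 + 5·2 = 18.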